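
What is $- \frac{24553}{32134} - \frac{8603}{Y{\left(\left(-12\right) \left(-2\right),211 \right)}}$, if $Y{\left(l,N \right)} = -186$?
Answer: $\frac{67970486}{1494231} \approx 45.489$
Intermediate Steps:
$- \frac{24553}{32134} - \frac{8603}{Y{\left(\left(-12\right) \left(-2\right),211 \right)}} = - \frac{24553}{32134} - \frac{8603}{-186} = \left(-24553\right) \frac{1}{32134} - - \frac{8603}{186} = - \frac{24553}{32134} + \frac{8603}{186} = \frac{67970486}{1494231}$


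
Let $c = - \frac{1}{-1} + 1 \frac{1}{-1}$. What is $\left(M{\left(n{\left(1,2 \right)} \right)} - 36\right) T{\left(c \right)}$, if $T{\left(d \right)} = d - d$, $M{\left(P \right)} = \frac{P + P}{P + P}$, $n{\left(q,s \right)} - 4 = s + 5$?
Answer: $0$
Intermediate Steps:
$c = 0$ ($c = \left(-1\right) \left(-1\right) + 1 \left(-1\right) = 1 - 1 = 0$)
$n{\left(q,s \right)} = 9 + s$ ($n{\left(q,s \right)} = 4 + \left(s + 5\right) = 4 + \left(5 + s\right) = 9 + s$)
$M{\left(P \right)} = 1$ ($M{\left(P \right)} = \frac{2 P}{2 P} = 2 P \frac{1}{2 P} = 1$)
$T{\left(d \right)} = 0$
$\left(M{\left(n{\left(1,2 \right)} \right)} - 36\right) T{\left(c \right)} = \left(1 - 36\right) 0 = \left(-35\right) 0 = 0$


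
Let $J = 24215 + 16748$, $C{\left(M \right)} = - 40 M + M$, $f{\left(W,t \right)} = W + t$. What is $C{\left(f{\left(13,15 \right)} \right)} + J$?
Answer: $39871$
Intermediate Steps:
$C{\left(M \right)} = - 39 M$
$J = 40963$
$C{\left(f{\left(13,15 \right)} \right)} + J = - 39 \left(13 + 15\right) + 40963 = \left(-39\right) 28 + 40963 = -1092 + 40963 = 39871$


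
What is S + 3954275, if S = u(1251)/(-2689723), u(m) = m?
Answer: 10635904414574/2689723 ≈ 3.9543e+6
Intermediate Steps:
S = -1251/2689723 (S = 1251/(-2689723) = 1251*(-1/2689723) = -1251/2689723 ≈ -0.00046510)
S + 3954275 = -1251/2689723 + 3954275 = 10635904414574/2689723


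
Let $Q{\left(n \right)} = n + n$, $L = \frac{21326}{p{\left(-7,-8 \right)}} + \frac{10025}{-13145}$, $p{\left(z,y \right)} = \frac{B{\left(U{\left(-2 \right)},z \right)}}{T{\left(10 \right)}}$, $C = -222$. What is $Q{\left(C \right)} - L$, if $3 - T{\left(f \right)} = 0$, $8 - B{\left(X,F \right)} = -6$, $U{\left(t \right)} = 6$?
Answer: $- \frac{92255978}{18403} \approx -5013.1$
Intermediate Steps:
$B{\left(X,F \right)} = 14$ ($B{\left(X,F \right)} = 8 - -6 = 8 + 6 = 14$)
$T{\left(f \right)} = 3$ ($T{\left(f \right)} = 3 - 0 = 3 + 0 = 3$)
$p{\left(z,y \right)} = \frac{14}{3}$
$L = \frac{84085046}{18403}$ ($L = \frac{21326}{\frac{14}{3}} + \frac{10025}{-13145} = 21326 \cdot \frac{3}{14} + 10025 \left(- \frac{1}{13145}\right) = \frac{31989}{7} - \frac{2005}{2629} = \frac{84085046}{18403} \approx 4569.1$)
$Q{\left(n \right)} = 2 n$
$Q{\left(C \right)} - L = 2 \left(-222\right) - \frac{84085046}{18403} = -444 - \frac{84085046}{18403} = - \frac{92255978}{18403}$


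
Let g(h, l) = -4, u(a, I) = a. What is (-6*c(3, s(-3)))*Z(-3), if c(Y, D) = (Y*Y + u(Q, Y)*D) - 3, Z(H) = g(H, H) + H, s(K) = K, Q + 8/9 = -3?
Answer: 742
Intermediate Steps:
Q = -35/9 (Q = -8/9 - 3 = -35/9 ≈ -3.8889)
Z(H) = -4 + H
c(Y, D) = -3 + Y**2 - 35*D/9 (c(Y, D) = (Y*Y - 35*D/9) - 3 = (Y**2 - 35*D/9) - 3 = -3 + Y**2 - 35*D/9)
(-6*c(3, s(-3)))*Z(-3) = (-6*(-3 + 3**2 - 35/9*(-3)))*(-4 - 3) = -6*(-3 + 9 + 35/3)*(-7) = -6*53/3*(-7) = -106*(-7) = 742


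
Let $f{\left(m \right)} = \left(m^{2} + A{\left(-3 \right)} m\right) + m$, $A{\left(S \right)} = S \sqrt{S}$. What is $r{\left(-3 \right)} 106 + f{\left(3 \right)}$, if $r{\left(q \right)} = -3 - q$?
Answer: $12 - 9 i \sqrt{3} \approx 12.0 - 15.588 i$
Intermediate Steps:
$A{\left(S \right)} = S^{\frac{3}{2}}$
$f{\left(m \right)} = m + m^{2} - 3 i m \sqrt{3}$ ($f{\left(m \right)} = \left(m^{2} + \left(-3\right)^{\frac{3}{2}} m\right) + m = \left(m^{2} + - 3 i \sqrt{3} m\right) + m = \left(m^{2} - 3 i m \sqrt{3}\right) + m = m + m^{2} - 3 i m \sqrt{3}$)
$r{\left(-3 \right)} 106 + f{\left(3 \right)} = \left(-3 - -3\right) 106 + 3 \left(1 + 3 - 3 i \sqrt{3}\right) = \left(-3 + 3\right) 106 + 3 \left(4 - 3 i \sqrt{3}\right) = 0 \cdot 106 + \left(12 - 9 i \sqrt{3}\right) = 0 + \left(12 - 9 i \sqrt{3}\right) = 12 - 9 i \sqrt{3}$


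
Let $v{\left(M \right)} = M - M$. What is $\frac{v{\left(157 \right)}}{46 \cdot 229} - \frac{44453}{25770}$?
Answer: $- \frac{44453}{25770} \approx -1.725$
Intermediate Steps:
$v{\left(M \right)} = 0$
$\frac{v{\left(157 \right)}}{46 \cdot 229} - \frac{44453}{25770} = \frac{0}{46 \cdot 229} - \frac{44453}{25770} = \frac{0}{10534} - \frac{44453}{25770} = 0 \cdot \frac{1}{10534} - \frac{44453}{25770} = 0 - \frac{44453}{25770} = - \frac{44453}{25770}$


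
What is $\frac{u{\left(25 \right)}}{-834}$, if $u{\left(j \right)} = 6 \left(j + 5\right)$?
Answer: $- \frac{30}{139} \approx -0.21583$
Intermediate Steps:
$u{\left(j \right)} = 30 + 6 j$ ($u{\left(j \right)} = 6 \left(5 + j\right) = 30 + 6 j$)
$\frac{u{\left(25 \right)}}{-834} = \frac{30 + 6 \cdot 25}{-834} = \left(30 + 150\right) \left(- \frac{1}{834}\right) = 180 \left(- \frac{1}{834}\right) = - \frac{30}{139}$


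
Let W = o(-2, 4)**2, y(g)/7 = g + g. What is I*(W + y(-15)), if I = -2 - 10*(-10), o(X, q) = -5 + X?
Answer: -15778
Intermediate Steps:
y(g) = 14*g (y(g) = 7*(g + g) = 7*(2*g) = 14*g)
I = 98 (I = -2 + 100 = 98)
W = 49 (W = (-5 - 2)**2 = (-7)**2 = 49)
I*(W + y(-15)) = 98*(49 + 14*(-15)) = 98*(49 - 210) = 98*(-161) = -15778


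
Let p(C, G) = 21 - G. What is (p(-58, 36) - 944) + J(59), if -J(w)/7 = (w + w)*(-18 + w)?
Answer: -34825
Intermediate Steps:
J(w) = -14*w*(-18 + w) (J(w) = -7*(w + w)*(-18 + w) = -7*2*w*(-18 + w) = -14*w*(-18 + w))
(p(-58, 36) - 944) + J(59) = ((21 - 1*36) - 944) + 14*59*(18 - 1*59) = ((21 - 36) - 944) + 14*59*(18 - 59) = (-15 - 944) + 14*59*(-41) = -959 - 33866 = -34825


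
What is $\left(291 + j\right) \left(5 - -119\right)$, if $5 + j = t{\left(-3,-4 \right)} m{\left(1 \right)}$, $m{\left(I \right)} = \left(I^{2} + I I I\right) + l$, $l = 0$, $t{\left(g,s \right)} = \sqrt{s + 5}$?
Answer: $35712$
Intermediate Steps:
$t{\left(g,s \right)} = \sqrt{5 + s}$
$m{\left(I \right)} = I^{2} + I^{3}$ ($m{\left(I \right)} = \left(I^{2} + I I I\right) + 0 = \left(I^{2} + I^{2} I\right) + 0 = \left(I^{2} + I^{3}\right) + 0 = I^{2} + I^{3}$)
$j = -3$ ($j = -5 + \sqrt{5 - 4} \cdot 1^{2} \left(1 + 1\right) = -5 + \sqrt{1} \cdot 1 \cdot 2 = -5 + 1 \cdot 2 = -5 + 2 = -3$)
$\left(291 + j\right) \left(5 - -119\right) = \left(291 - 3\right) \left(5 - -119\right) = 288 \left(5 + 119\right) = 288 \cdot 124 = 35712$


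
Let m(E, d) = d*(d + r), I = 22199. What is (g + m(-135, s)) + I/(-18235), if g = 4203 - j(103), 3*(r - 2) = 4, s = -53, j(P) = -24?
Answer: 375173233/54705 ≈ 6858.1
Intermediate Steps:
r = 10/3 (r = 2 + (1/3)*4 = 2 + 4/3 = 10/3 ≈ 3.3333)
m(E, d) = d*(10/3 + d) (m(E, d) = d*(d + 10/3) = d*(10/3 + d))
g = 4227 (g = 4203 - 1*(-24) = 4203 + 24 = 4227)
(g + m(-135, s)) + I/(-18235) = (4227 + (1/3)*(-53)*(10 + 3*(-53))) + 22199/(-18235) = (4227 + (1/3)*(-53)*(10 - 159)) + 22199*(-1/18235) = (4227 + (1/3)*(-53)*(-149)) - 22199/18235 = (4227 + 7897/3) - 22199/18235 = 20578/3 - 22199/18235 = 375173233/54705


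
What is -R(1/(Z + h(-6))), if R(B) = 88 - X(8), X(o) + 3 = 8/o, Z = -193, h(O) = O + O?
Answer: -90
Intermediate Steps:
h(O) = 2*O
X(o) = -3 + 8/o
R(B) = 90 (R(B) = 88 - (-3 + 8/8) = 88 - (-3 + 8*(⅛)) = 88 - (-3 + 1) = 88 - 1*(-2) = 88 + 2 = 90)
-R(1/(Z + h(-6))) = -1*90 = -90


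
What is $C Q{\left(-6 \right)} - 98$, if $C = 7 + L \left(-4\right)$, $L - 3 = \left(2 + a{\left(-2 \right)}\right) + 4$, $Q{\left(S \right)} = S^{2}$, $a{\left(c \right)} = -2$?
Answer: $-854$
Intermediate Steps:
$L = 7$ ($L = 3 + \left(\left(2 - 2\right) + 4\right) = 3 + \left(0 + 4\right) = 3 + 4 = 7$)
$C = -21$ ($C = 7 + 7 \left(-4\right) = 7 - 28 = -21$)
$C Q{\left(-6 \right)} - 98 = - 21 \left(-6\right)^{2} - 98 = \left(-21\right) 36 - 98 = -756 - 98 = -854$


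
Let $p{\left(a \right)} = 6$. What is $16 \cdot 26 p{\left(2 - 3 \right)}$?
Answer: $2496$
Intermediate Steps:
$16 \cdot 26 p{\left(2 - 3 \right)} = 16 \cdot 26 \cdot 6 = 416 \cdot 6 = 2496$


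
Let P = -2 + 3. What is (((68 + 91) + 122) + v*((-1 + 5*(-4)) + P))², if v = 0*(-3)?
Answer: 78961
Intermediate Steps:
P = 1
v = 0
(((68 + 91) + 122) + v*((-1 + 5*(-4)) + P))² = (((68 + 91) + 122) + 0*((-1 + 5*(-4)) + 1))² = ((159 + 122) + 0*((-1 - 20) + 1))² = (281 + 0*(-21 + 1))² = (281 + 0*(-20))² = (281 + 0)² = 281² = 78961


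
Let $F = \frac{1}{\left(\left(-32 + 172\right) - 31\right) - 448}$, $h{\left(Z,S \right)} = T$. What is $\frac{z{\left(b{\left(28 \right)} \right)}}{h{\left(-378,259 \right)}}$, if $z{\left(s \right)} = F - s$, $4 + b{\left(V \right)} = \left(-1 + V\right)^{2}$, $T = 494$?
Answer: $- \frac{122888}{83733} \approx -1.4676$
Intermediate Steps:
$b{\left(V \right)} = -4 + \left(-1 + V\right)^{2}$
$h{\left(Z,S \right)} = 494$
$F = - \frac{1}{339}$ ($F = \frac{1}{\left(140 - 31\right) - 448} = \frac{1}{109 - 448} = \frac{1}{-339} = - \frac{1}{339} \approx -0.0029499$)
$z{\left(s \right)} = - \frac{1}{339} - s$
$\frac{z{\left(b{\left(28 \right)} \right)}}{h{\left(-378,259 \right)}} = \frac{- \frac{1}{339} - \left(-4 + \left(-1 + 28\right)^{2}\right)}{494} = \left(- \frac{1}{339} - \left(-4 + 27^{2}\right)\right) \frac{1}{494} = \left(- \frac{1}{339} - \left(-4 + 729\right)\right) \frac{1}{494} = \left(- \frac{1}{339} - 725\right) \frac{1}{494} = \left(- \frac{245776}{339}\right) \frac{1}{494} = - \frac{122888}{83733}$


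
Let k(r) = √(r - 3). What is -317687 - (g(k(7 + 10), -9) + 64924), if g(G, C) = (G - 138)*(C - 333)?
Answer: -429807 + 342*√14 ≈ -4.2853e+5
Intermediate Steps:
k(r) = √(-3 + r)
g(G, C) = (-333 + C)*(-138 + G) (g(G, C) = (-138 + G)*(-333 + C) = (-333 + C)*(-138 + G))
-317687 - (g(k(7 + 10), -9) + 64924) = -317687 - ((45954 - 333*√(-3 + (7 + 10)) - 138*(-9) - 9*√(-3 + (7 + 10))) + 64924) = -317687 - ((45954 - 333*√(-3 + 17) + 1242 - 9*√(-3 + 17)) + 64924) = -317687 - ((45954 - 333*√14 + 1242 - 9*√14) + 64924) = -317687 - ((47196 - 342*√14) + 64924) = -317687 - (112120 - 342*√14) = -317687 + (-112120 + 342*√14) = -429807 + 342*√14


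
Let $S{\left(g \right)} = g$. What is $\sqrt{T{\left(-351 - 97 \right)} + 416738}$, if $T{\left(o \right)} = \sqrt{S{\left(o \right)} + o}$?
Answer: $\sqrt{416738 + 8 i \sqrt{14}} \approx 645.55 + 0.023 i$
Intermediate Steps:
$T{\left(o \right)} = \sqrt{2} \sqrt{o}$ ($T{\left(o \right)} = \sqrt{o + o} = \sqrt{2 o} = \sqrt{2} \sqrt{o}$)
$\sqrt{T{\left(-351 - 97 \right)} + 416738} = \sqrt{\sqrt{2} \sqrt{-351 - 97} + 416738} = \sqrt{\sqrt{2} \sqrt{-448} + 416738} = \sqrt{\sqrt{2} \cdot 8 i \sqrt{7} + 416738} = \sqrt{8 i \sqrt{14} + 416738} = \sqrt{416738 + 8 i \sqrt{14}}$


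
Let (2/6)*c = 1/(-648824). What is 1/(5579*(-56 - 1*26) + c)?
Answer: -648824/296822705875 ≈ -2.1859e-6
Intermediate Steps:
c = -3/648824 (c = 3/(-648824) = 3*(-1/648824) = -3/648824 ≈ -4.6237e-6)
1/(5579*(-56 - 1*26) + c) = 1/(5579*(-56 - 1*26) - 3/648824) = 1/(5579*(-56 - 26) - 3/648824) = 1/(5579*(-82) - 3/648824) = 1/(-457478 - 3/648824) = 1/(-296822705875/648824) = -648824/296822705875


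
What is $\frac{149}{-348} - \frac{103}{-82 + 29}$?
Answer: $\frac{27947}{18444} \approx 1.5152$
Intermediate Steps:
$\frac{149}{-348} - \frac{103}{-82 + 29} = 149 \left(- \frac{1}{348}\right) - \frac{103}{-53} = - \frac{149}{348} - - \frac{103}{53} = - \frac{149}{348} + \frac{103}{53} = \frac{27947}{18444}$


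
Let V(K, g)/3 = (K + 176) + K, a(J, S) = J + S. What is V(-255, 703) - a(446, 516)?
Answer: -1964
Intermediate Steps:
V(K, g) = 528 + 6*K (V(K, g) = 3*((K + 176) + K) = 3*((176 + K) + K) = 3*(176 + 2*K) = 528 + 6*K)
V(-255, 703) - a(446, 516) = (528 + 6*(-255)) - (446 + 516) = (528 - 1530) - 1*962 = -1002 - 962 = -1964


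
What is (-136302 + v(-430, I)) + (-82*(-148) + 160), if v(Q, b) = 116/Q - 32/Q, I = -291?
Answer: -26661332/215 ≈ -1.2401e+5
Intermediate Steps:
v(Q, b) = 84/Q
(-136302 + v(-430, I)) + (-82*(-148) + 160) = (-136302 + 84/(-430)) + (-82*(-148) + 160) = (-136302 + 84*(-1/430)) + (12136 + 160) = (-136302 - 42/215) + 12296 = -29304972/215 + 12296 = -26661332/215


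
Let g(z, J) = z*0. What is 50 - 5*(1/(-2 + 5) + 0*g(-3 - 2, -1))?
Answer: 145/3 ≈ 48.333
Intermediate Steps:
g(z, J) = 0
50 - 5*(1/(-2 + 5) + 0*g(-3 - 2, -1)) = 50 - 5*(1/(-2 + 5) + 0*0) = 50 - 5*(1/3 + 0) = 50 - 5*(⅓ + 0) = 50 - 5*⅓ = 50 - 5/3 = 145/3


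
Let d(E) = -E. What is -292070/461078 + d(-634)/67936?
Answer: -4887436017/7830948752 ≈ -0.62412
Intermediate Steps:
-292070/461078 + d(-634)/67936 = -292070/461078 - 1*(-634)/67936 = -292070*1/461078 + 634*(1/67936) = -146035/230539 + 317/33968 = -4887436017/7830948752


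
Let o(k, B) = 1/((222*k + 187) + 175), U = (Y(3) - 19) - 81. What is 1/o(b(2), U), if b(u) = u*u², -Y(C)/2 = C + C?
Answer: 2138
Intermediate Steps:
Y(C) = -4*C (Y(C) = -2*(C + C) = -4*C)
b(u) = u³
U = -112 (U = (-4*3 - 19) - 81 = (-12 - 19) - 81 = -31 - 81 = -112)
o(k, B) = 1/(362 + 222*k) (o(k, B) = 1/((187 + 222*k) + 175) = 1/(362 + 222*k))
1/o(b(2), U) = 1/(1/(2*(181 + 111*2³))) = 1/(1/(2*(181 + 111*8))) = 1/(1/(2*(181 + 888))) = 1/((½)/1069) = 1/((½)*(1/1069)) = 1/(1/2138) = 2138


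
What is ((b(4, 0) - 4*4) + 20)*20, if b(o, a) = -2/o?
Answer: 70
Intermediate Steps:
((b(4, 0) - 4*4) + 20)*20 = ((-2/4 - 4*4) + 20)*20 = ((-2*¼ - 16) + 20)*20 = ((-½ - 16) + 20)*20 = (-33/2 + 20)*20 = (7/2)*20 = 70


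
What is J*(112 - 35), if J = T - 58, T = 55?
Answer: -231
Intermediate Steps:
J = -3 (J = 55 - 58 = -3)
J*(112 - 35) = -3*(112 - 35) = -3*77 = -231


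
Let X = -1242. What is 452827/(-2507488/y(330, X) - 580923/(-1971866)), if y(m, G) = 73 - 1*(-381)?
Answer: -202691515496314/2472083296783 ≈ -81.992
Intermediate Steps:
y(m, G) = 454 (y(m, G) = 73 + 381 = 454)
452827/(-2507488/y(330, X) - 580923/(-1971866)) = 452827/(-2507488/454 - 580923/(-1971866)) = 452827/(-2507488*1/454 - 580923*(-1/1971866)) = 452827/(-1253744/227 + 580923/1971866) = 452827/(-2472083296783/447613582) = 452827*(-447613582/2472083296783) = -202691515496314/2472083296783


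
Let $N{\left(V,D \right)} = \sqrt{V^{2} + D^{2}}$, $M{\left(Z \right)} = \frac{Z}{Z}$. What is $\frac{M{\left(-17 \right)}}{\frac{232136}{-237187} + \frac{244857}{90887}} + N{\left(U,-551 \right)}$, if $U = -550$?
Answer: $\frac{21557214869}{36978752627} + \sqrt{606101} \approx 779.11$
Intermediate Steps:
$M{\left(Z \right)} = 1$
$N{\left(V,D \right)} = \sqrt{D^{2} + V^{2}}$
$\frac{M{\left(-17 \right)}}{\frac{232136}{-237187} + \frac{244857}{90887}} + N{\left(U,-551 \right)} = 1 \frac{1}{\frac{232136}{-237187} + \frac{244857}{90887}} + \sqrt{\left(-551\right)^{2} + \left(-550\right)^{2}} = 1 \frac{1}{232136 \left(- \frac{1}{237187}\right) + 244857 \cdot \frac{1}{90887}} + \sqrt{303601 + 302500} = 1 \frac{1}{- \frac{232136}{237187} + \frac{244857}{90887}} + \sqrt{606101} = 1 \frac{1}{\frac{36978752627}{21557214869}} + \sqrt{606101} = 1 \cdot \frac{21557214869}{36978752627} + \sqrt{606101} = \frac{21557214869}{36978752627} + \sqrt{606101}$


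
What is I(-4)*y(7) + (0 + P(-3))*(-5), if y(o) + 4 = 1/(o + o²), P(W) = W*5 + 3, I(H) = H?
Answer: 1063/14 ≈ 75.929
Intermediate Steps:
P(W) = 3 + 5*W (P(W) = 5*W + 3 = 3 + 5*W)
y(o) = -4 + 1/(o + o²)
I(-4)*y(7) + (0 + P(-3))*(-5) = -4*(1 - 4*7 - 4*7²)/(7*(1 + 7)) + (0 + (3 + 5*(-3)))*(-5) = -4*(1 - 28 - 4*49)/(7*8) + (0 + (3 - 15))*(-5) = -4*(1 - 28 - 196)/(7*8) + (0 - 12)*(-5) = -4*(-223)/(7*8) - 12*(-5) = -4*(-223/56) + 60 = 223/14 + 60 = 1063/14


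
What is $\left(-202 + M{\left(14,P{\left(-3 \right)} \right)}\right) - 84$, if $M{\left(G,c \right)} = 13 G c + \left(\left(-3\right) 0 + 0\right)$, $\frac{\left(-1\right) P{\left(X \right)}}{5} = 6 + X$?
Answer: $-3016$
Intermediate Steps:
$P{\left(X \right)} = -30 - 5 X$ ($P{\left(X \right)} = - 5 \left(6 + X\right) = -30 - 5 X$)
$M{\left(G,c \right)} = 13 G c$ ($M{\left(G,c \right)} = 13 G c + \left(0 + 0\right) = 13 G c + 0 = 13 G c$)
$\left(-202 + M{\left(14,P{\left(-3 \right)} \right)}\right) - 84 = \left(-202 + 13 \cdot 14 \left(-30 - -15\right)\right) - 84 = \left(-202 + 13 \cdot 14 \left(-30 + 15\right)\right) - 84 = \left(-202 + 13 \cdot 14 \left(-15\right)\right) - 84 = \left(-202 - 2730\right) - 84 = -2932 - 84 = -3016$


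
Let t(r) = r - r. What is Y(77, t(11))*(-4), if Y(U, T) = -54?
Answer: 216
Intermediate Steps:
t(r) = 0
Y(77, t(11))*(-4) = -54*(-4) = 216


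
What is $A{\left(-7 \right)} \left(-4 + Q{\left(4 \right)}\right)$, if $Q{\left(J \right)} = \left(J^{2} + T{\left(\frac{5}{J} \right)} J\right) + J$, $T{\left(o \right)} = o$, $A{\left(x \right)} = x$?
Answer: $-147$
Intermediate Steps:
$Q{\left(J \right)} = 5 + J + J^{2}$ ($Q{\left(J \right)} = \left(J^{2} + \frac{5}{J} J\right) + J = \left(J^{2} + 5\right) + J = \left(5 + J^{2}\right) + J = 5 + J + J^{2}$)
$A{\left(-7 \right)} \left(-4 + Q{\left(4 \right)}\right) = - 7 \left(-4 + \left(5 + 4 \left(1 + 4\right)\right)\right) = - 7 \left(-4 + \left(5 + 4 \cdot 5\right)\right) = - 7 \left(-4 + \left(5 + 20\right)\right) = - 7 \left(-4 + 25\right) = \left(-7\right) 21 = -147$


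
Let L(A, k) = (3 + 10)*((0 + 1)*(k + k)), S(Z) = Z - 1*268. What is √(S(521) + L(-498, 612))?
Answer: √16165 ≈ 127.14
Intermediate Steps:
S(Z) = -268 + Z (S(Z) = Z - 268 = -268 + Z)
L(A, k) = 26*k (L(A, k) = 13*(1*(2*k)) = 13*(2*k) = 26*k)
√(S(521) + L(-498, 612)) = √((-268 + 521) + 26*612) = √(253 + 15912) = √16165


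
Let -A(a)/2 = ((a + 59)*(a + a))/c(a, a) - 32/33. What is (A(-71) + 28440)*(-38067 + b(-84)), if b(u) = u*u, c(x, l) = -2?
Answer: -10283412992/11 ≈ -9.3486e+8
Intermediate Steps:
A(a) = 64/33 + 2*a*(59 + a) (A(a) = -2*(((a + 59)*(a + a))/(-2) - 32/33) = -2*(((59 + a)*(2*a))*(-½) - 32*1/33) = -2*((2*a*(59 + a))*(-½) - 32/33) = -2*(-a*(59 + a) - 32/33) = -2*(-32/33 - a*(59 + a)) = 64/33 + 2*a*(59 + a))
b(u) = u²
(A(-71) + 28440)*(-38067 + b(-84)) = ((64/33 + 2*(-71)² + 118*(-71)) + 28440)*(-38067 + (-84)²) = ((64/33 + 2*5041 - 8378) + 28440)*(-38067 + 7056) = ((64/33 + 10082 - 8378) + 28440)*(-31011) = (56296/33 + 28440)*(-31011) = (994816/33)*(-31011) = -10283412992/11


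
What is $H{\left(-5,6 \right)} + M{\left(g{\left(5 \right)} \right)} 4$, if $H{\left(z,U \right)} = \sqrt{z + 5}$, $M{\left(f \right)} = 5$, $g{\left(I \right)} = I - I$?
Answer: $20$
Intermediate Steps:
$g{\left(I \right)} = 0$
$H{\left(z,U \right)} = \sqrt{5 + z}$
$H{\left(-5,6 \right)} + M{\left(g{\left(5 \right)} \right)} 4 = \sqrt{5 - 5} + 5 \cdot 4 = \sqrt{0} + 20 = 0 + 20 = 20$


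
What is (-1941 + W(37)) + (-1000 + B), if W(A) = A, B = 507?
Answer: -2397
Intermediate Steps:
(-1941 + W(37)) + (-1000 + B) = (-1941 + 37) + (-1000 + 507) = -1904 - 493 = -2397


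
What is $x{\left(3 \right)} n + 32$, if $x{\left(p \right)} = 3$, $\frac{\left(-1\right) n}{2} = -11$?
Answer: $98$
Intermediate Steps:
$n = 22$ ($n = \left(-2\right) \left(-11\right) = 22$)
$x{\left(3 \right)} n + 32 = 3 \cdot 22 + 32 = 66 + 32 = 98$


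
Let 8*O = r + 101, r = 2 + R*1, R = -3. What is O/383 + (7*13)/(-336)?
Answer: -4379/18384 ≈ -0.23820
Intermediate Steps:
r = -1 (r = 2 - 3*1 = 2 - 3 = -1)
O = 25/2 (O = (-1 + 101)/8 = (⅛)*100 = 25/2 ≈ 12.500)
O/383 + (7*13)/(-336) = (25/2)/383 + (7*13)/(-336) = (25/2)*(1/383) + 91*(-1/336) = 25/766 - 13/48 = -4379/18384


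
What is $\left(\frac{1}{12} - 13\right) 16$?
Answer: $- \frac{620}{3} \approx -206.67$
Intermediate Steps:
$\left(\frac{1}{12} - 13\right) 16 = \left(- \frac{155}{12}\right) 16 = - \frac{620}{3}$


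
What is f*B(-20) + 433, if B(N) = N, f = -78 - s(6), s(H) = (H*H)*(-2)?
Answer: 553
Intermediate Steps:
s(H) = -2*H**2 (s(H) = H**2*(-2) = -2*H**2)
f = -6 (f = -78 - (-2)*6**2 = -78 - (-2)*36 = -78 - 1*(-72) = -78 + 72 = -6)
f*B(-20) + 433 = -6*(-20) + 433 = 120 + 433 = 553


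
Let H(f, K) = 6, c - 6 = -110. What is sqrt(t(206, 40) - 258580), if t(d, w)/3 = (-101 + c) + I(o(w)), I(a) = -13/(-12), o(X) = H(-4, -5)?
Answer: I*sqrt(1036767)/2 ≈ 509.11*I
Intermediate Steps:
c = -104 (c = 6 - 110 = -104)
o(X) = 6
I(a) = 13/12 (I(a) = -13*(-1/12) = 13/12)
t(d, w) = -2447/4 (t(d, w) = 3*((-101 - 104) + 13/12) = 3*(-205 + 13/12) = 3*(-2447/12) = -2447/4)
sqrt(t(206, 40) - 258580) = sqrt(-2447/4 - 258580) = sqrt(-1036767/4) = I*sqrt(1036767)/2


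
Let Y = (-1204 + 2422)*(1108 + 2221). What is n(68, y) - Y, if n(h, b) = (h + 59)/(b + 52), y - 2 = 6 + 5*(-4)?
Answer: -162188753/40 ≈ -4.0547e+6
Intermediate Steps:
y = -12 (y = 2 + (6 + 5*(-4)) = 2 + (6 - 20) = 2 - 14 = -12)
n(h, b) = (59 + h)/(52 + b)
Y = 4054722 (Y = 1218*3329 = 4054722)
n(68, y) - Y = (59 + 68)/(52 - 12) - 1*4054722 = 127/40 - 4054722 = -162188753/40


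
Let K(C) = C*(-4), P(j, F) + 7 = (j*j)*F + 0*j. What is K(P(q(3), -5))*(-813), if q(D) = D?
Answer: -169104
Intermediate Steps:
P(j, F) = -7 + F*j² (P(j, F) = -7 + ((j*j)*F + 0*j) = -7 + (j²*F + 0) = -7 + (F*j² + 0) = -7 + F*j²)
K(C) = -4*C
K(P(q(3), -5))*(-813) = -4*(-7 - 5*3²)*(-813) = -4*(-7 - 5*9)*(-813) = -4*(-7 - 45)*(-813) = -4*(-52)*(-813) = 208*(-813) = -169104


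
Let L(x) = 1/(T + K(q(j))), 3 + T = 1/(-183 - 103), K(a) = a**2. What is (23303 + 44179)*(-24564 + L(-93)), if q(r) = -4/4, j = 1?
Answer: -316613352252/191 ≈ -1.6577e+9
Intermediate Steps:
q(r) = -1 (q(r) = -4*1/4 = -1)
T = -859/286 (T = -3 + 1/(-183 - 103) = -3 + 1/(-286) = -3 - 1/286 = -859/286 ≈ -3.0035)
L(x) = -286/573 (L(x) = 1/(-859/286 + (-1)**2) = 1/(-859/286 + 1) = 1/(-573/286) = -286/573)
(23303 + 44179)*(-24564 + L(-93)) = (23303 + 44179)*(-24564 - 286/573) = 67482*(-14075458/573) = -316613352252/191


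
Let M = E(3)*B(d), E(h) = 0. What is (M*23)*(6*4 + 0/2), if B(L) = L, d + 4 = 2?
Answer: 0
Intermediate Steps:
d = -2 (d = -4 + 2 = -2)
M = 0 (M = 0*(-2) = 0)
(M*23)*(6*4 + 0/2) = (0*23)*(6*4 + 0/2) = 0*(24 + 0*(½)) = 0*(24 + 0) = 0*24 = 0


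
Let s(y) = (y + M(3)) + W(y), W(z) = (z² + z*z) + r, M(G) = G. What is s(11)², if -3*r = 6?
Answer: 64516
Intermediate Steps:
r = -2 (r = -⅓*6 = -2)
W(z) = -2 + 2*z² (W(z) = (z² + z*z) - 2 = (z² + z²) - 2 = 2*z² - 2 = -2 + 2*z²)
s(y) = 1 + y + 2*y² (s(y) = (y + 3) + (-2 + 2*y²) = (3 + y) + (-2 + 2*y²) = 1 + y + 2*y²)
s(11)² = (1 + 11 + 2*11²)² = (1 + 11 + 2*121)² = (1 + 11 + 242)² = 254² = 64516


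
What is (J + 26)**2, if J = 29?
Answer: 3025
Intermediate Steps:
(J + 26)**2 = (29 + 26)**2 = 55**2 = 3025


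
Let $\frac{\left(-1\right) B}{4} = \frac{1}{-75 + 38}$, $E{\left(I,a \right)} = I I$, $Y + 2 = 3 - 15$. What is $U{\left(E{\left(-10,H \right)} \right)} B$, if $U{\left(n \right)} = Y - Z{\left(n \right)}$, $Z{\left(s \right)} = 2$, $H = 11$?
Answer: $- \frac{64}{37} \approx -1.7297$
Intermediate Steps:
$Y = -14$ ($Y = -2 + \left(3 - 15\right) = -2 - 12 = -14$)
$E{\left(I,a \right)} = I^{2}$
$B = \frac{4}{37}$ ($B = - \frac{4}{-75 + 38} = - \frac{4}{-37} = \left(-4\right) \left(- \frac{1}{37}\right) = \frac{4}{37} \approx 0.10811$)
$U{\left(n \right)} = -16$ ($U{\left(n \right)} = -14 - 2 = -16$)
$U{\left(E{\left(-10,H \right)} \right)} B = \left(-16\right) \frac{4}{37} = - \frac{64}{37}$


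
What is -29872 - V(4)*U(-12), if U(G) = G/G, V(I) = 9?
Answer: -29881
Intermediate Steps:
U(G) = 1
-29872 - V(4)*U(-12) = -29872 - 9 = -29881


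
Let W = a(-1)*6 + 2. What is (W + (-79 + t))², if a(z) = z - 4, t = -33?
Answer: 19600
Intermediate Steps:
a(z) = -4 + z
W = -28 (W = (-4 - 1)*6 + 2 = -5*6 + 2 = -30 + 2 = -28)
(W + (-79 + t))² = (-28 + (-79 - 33))² = (-28 - 112)² = (-140)² = 19600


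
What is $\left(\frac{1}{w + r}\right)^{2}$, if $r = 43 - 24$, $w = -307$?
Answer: $\frac{1}{82944} \approx 1.2056 \cdot 10^{-5}$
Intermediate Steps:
$r = 19$ ($r = 43 - 24 = 19$)
$\left(\frac{1}{w + r}\right)^{2} = \left(\frac{1}{-307 + 19}\right)^{2} = \left(\frac{1}{-288}\right)^{2} = \left(- \frac{1}{288}\right)^{2} = \frac{1}{82944}$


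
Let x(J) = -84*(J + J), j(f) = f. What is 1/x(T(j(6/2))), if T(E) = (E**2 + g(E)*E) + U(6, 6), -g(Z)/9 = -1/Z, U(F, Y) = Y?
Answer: -1/4032 ≈ -0.00024802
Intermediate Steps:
g(Z) = 9/Z (g(Z) = -(-9)/Z = 9/Z)
T(E) = 15 + E**2 (T(E) = (E**2 + (9/E)*E) + 6 = (E**2 + 9) + 6 = (9 + E**2) + 6 = 15 + E**2)
x(J) = -168*J
1/x(T(j(6/2))) = 1/(-168*(15 + (6/2)**2)) = 1/(-168*(15 + (6*(1/2))**2)) = 1/(-168*(15 + 3**2)) = 1/(-168*(15 + 9)) = 1/(-168*24) = 1/(-4032) = -1/4032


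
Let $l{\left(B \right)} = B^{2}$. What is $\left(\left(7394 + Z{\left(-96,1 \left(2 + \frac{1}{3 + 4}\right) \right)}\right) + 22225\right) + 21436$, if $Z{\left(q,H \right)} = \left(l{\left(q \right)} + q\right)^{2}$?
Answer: $83225455$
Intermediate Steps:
$Z{\left(q,H \right)} = \left(q + q^{2}\right)^{2}$ ($Z{\left(q,H \right)} = \left(q^{2} + q\right)^{2} = \left(q + q^{2}\right)^{2}$)
$\left(\left(7394 + Z{\left(-96,1 \left(2 + \frac{1}{3 + 4}\right) \right)}\right) + 22225\right) + 21436 = \left(\left(7394 + \left(-96\right)^{2} \left(1 - 96\right)^{2}\right) + 22225\right) + 21436 = \left(\left(7394 + 9216 \left(-95\right)^{2}\right) + 22225\right) + 21436 = \left(\left(7394 + 9216 \cdot 9025\right) + 22225\right) + 21436 = \left(\left(7394 + 83174400\right) + 22225\right) + 21436 = \left(83181794 + 22225\right) + 21436 = 83204019 + 21436 = 83225455$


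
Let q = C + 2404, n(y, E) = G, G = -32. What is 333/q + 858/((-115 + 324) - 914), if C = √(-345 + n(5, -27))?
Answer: (-286*√377 + 609289*I)/(235*(√377 - 2404*I)) ≈ -1.0785 - 0.0011187*I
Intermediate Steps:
n(y, E) = -32
C = I*√377 (C = √(-345 - 32) = √(-377) = I*√377 ≈ 19.417*I)
q = 2404 + I*√377 (q = I*√377 + 2404 = 2404 + I*√377 ≈ 2404.0 + 19.416*I)
333/q + 858/((-115 + 324) - 914) = 333/(2404 + I*√377) + 858/((-115 + 324) - 914) = 333/(2404 + I*√377) + 858/(209 - 914) = 333/(2404 + I*√377) + 858/(-705) = 333/(2404 + I*√377) + 858*(-1/705) = 333/(2404 + I*√377) - 286/235 = -286/235 + 333/(2404 + I*√377)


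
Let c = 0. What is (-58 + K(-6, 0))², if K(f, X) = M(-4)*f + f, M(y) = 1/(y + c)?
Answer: 15625/4 ≈ 3906.3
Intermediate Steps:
M(y) = 1/y (M(y) = 1/(y + 0) = 1/y)
K(f, X) = 3*f/4 (K(f, X) = f/(-4) + f = -f/4 + f = 3*f/4)
(-58 + K(-6, 0))² = (-58 + (¾)*(-6))² = (-58 - 9/2)² = (-125/2)² = 15625/4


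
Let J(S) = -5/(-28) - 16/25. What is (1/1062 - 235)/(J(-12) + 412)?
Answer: -87349150/152968887 ≈ -0.57103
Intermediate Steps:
J(S) = -323/700 (J(S) = -5*(-1/28) - 16*1/25 = 5/28 - 16/25 = -323/700)
(1/1062 - 235)/(J(-12) + 412) = (1/1062 - 235)/(-323/700 + 412) = (1/1062 - 235)/(288077/700) = -249569/1062*700/288077 = -87349150/152968887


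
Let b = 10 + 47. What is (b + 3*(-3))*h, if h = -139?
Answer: -6672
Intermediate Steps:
b = 57
(b + 3*(-3))*h = (57 + 3*(-3))*(-139) = (57 - 9)*(-139) = 48*(-139) = -6672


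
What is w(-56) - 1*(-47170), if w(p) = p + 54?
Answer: 47168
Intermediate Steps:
w(p) = 54 + p
w(-56) - 1*(-47170) = (54 - 56) - 1*(-47170) = -2 + 47170 = 47168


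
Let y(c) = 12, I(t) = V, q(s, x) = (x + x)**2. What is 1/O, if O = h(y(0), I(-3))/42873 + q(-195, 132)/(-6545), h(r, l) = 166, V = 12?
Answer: -25509435/271544558 ≈ -0.093942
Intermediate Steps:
q(s, x) = 4*x**2 (q(s, x) = (2*x)**2 = 4*x**2)
I(t) = 12
O = -271544558/25509435 (O = 166/42873 + (4*132**2)/(-6545) = 166*(1/42873) + (4*17424)*(-1/6545) = 166/42873 + 69696*(-1/6545) = 166/42873 - 6336/595 = -271544558/25509435 ≈ -10.645)
1/O = 1/(-271544558/25509435) = -25509435/271544558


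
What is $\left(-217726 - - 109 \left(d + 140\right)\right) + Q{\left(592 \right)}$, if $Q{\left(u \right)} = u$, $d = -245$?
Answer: $-228579$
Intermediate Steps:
$\left(-217726 - - 109 \left(d + 140\right)\right) + Q{\left(592 \right)} = \left(-217726 - - 109 \left(-245 + 140\right)\right) + 592 = \left(-217726 - \left(-109\right) \left(-105\right)\right) + 592 = \left(-217726 - 11445\right) + 592 = -229171 + 592 = -228579$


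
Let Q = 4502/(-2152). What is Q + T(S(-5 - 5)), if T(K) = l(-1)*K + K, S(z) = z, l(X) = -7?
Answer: 62309/1076 ≈ 57.908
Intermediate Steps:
Q = -2251/1076 (Q = 4502*(-1/2152) = -2251/1076 ≈ -2.0920)
T(K) = -6*K (T(K) = -7*K + K = -6*K)
Q + T(S(-5 - 5)) = -2251/1076 - 6*(-5 - 5) = -2251/1076 - 6*(-10) = -2251/1076 + 60 = 62309/1076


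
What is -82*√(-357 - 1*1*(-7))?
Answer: -410*I*√14 ≈ -1534.1*I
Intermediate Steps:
-82*√(-357 - 1*1*(-7)) = -82*√(-357 - 1*(-7)) = -82*√(-357 + 7) = -410*I*√14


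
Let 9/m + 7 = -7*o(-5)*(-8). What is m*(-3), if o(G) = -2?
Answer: 27/119 ≈ 0.22689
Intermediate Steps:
m = -9/119 (m = 9/(-7 - 7*(-2)*(-8)) = 9/(-7 + 14*(-8)) = 9/(-7 - 112) = 9/(-119) = 9*(-1/119) = -9/119 ≈ -0.075630)
m*(-3) = -9/119*(-3) = 27/119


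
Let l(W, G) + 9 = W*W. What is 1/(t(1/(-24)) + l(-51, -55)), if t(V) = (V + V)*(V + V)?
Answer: 144/373249 ≈ 0.00038580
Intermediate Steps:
l(W, G) = -9 + W² (l(W, G) = -9 + W*W = -9 + W²)
t(V) = 4*V² (t(V) = (2*V)*(2*V) = 4*V²)
1/(t(1/(-24)) + l(-51, -55)) = 1/(4*(1/(-24))² + (-9 + (-51)²)) = 1/(4*(-1/24)² + (-9 + 2601)) = 1/(4*(1/576) + 2592) = 1/(1/144 + 2592) = 1/(373249/144) = 144/373249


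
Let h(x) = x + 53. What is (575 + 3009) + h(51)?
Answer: 3688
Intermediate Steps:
h(x) = 53 + x
(575 + 3009) + h(51) = (575 + 3009) + (53 + 51) = 3584 + 104 = 3688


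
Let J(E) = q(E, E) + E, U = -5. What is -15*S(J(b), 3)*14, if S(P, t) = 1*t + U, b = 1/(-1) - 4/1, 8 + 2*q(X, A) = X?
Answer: 420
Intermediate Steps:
q(X, A) = -4 + X/2
b = -5 (b = 1*(-1) - 4*1 = -1 - 4 = -5)
J(E) = -4 + 3*E/2 (J(E) = (-4 + E/2) + E = -4 + 3*E/2)
S(P, t) = -5 + t (S(P, t) = 1*t - 5 = t - 5 = -5 + t)
-15*S(J(b), 3)*14 = -15*(-5 + 3)*14 = -15*(-2)*14 = 30*14 = 420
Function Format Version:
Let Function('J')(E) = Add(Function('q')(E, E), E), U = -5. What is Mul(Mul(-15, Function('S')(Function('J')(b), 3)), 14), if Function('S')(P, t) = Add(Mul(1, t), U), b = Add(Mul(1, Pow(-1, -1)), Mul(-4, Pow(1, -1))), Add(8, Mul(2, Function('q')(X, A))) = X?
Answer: 420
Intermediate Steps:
Function('q')(X, A) = Add(-4, Mul(Rational(1, 2), X))
b = -5 (b = Add(Mul(1, -1), Mul(-4, 1)) = Add(-1, -4) = -5)
Function('J')(E) = Add(-4, Mul(Rational(3, 2), E)) (Function('J')(E) = Add(Add(-4, Mul(Rational(1, 2), E)), E) = Add(-4, Mul(Rational(3, 2), E)))
Function('S')(P, t) = Add(-5, t) (Function('S')(P, t) = Add(Mul(1, t), -5) = Add(t, -5) = Add(-5, t))
Mul(Mul(-15, Function('S')(Function('J')(b), 3)), 14) = Mul(Mul(-15, Add(-5, 3)), 14) = Mul(Mul(-15, -2), 14) = Mul(30, 14) = 420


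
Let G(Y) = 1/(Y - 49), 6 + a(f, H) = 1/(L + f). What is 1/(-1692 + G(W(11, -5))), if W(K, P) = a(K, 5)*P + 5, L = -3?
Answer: -117/197972 ≈ -0.00059099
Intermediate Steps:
a(f, H) = -6 + 1/(-3 + f)
W(K, P) = 5 + P*(19 - 6*K)/(-3 + K) (W(K, P) = ((19 - 6*K)/(-3 + K))*P + 5 = P*(19 - 6*K)/(-3 + K) + 5 = 5 + P*(19 - 6*K)/(-3 + K))
G(Y) = 1/(-49 + Y)
1/(-1692 + G(W(11, -5))) = 1/(-1692 + 1/(-49 + (-15 + 5*11 - 1*(-5)*(-19 + 6*11))/(-3 + 11))) = 1/(-1692 + 1/(-49 + (-15 + 55 - 1*(-5)*(-19 + 66))/8)) = 1/(-1692 + 1/(-49 + (-15 + 55 - 1*(-5)*47)/8)) = 1/(-1692 + 1/(-49 + (-15 + 55 + 235)/8)) = 1/(-1692 + 1/(-49 + (⅛)*275)) = 1/(-1692 + 1/(-49 + 275/8)) = 1/(-1692 + 1/(-117/8)) = 1/(-1692 - 8/117) = 1/(-197972/117) = -117/197972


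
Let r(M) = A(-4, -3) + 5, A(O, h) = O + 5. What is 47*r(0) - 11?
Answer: 271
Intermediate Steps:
A(O, h) = 5 + O
r(M) = 6 (r(M) = (5 - 4) + 5 = 1 + 5 = 6)
47*r(0) - 11 = 47*6 - 11 = 282 - 11 = 271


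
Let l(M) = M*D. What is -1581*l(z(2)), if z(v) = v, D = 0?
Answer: 0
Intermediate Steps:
l(M) = 0 (l(M) = M*0 = 0)
-1581*l(z(2)) = -1581*0 = 0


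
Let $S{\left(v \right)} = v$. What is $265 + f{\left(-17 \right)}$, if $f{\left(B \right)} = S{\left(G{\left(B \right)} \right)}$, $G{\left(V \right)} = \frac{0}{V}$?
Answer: $265$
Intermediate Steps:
$G{\left(V \right)} = 0$
$f{\left(B \right)} = 0$
$265 + f{\left(-17 \right)} = 265 + 0 = 265$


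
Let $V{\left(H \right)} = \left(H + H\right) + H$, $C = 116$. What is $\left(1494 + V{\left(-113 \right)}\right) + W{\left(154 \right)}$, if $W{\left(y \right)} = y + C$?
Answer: $1425$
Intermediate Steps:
$W{\left(y \right)} = 116 + y$ ($W{\left(y \right)} = y + 116 = 116 + y$)
$V{\left(H \right)} = 3 H$ ($V{\left(H \right)} = 2 H + H = 3 H$)
$\left(1494 + V{\left(-113 \right)}\right) + W{\left(154 \right)} = \left(1494 + 3 \left(-113\right)\right) + \left(116 + 154\right) = \left(1494 - 339\right) + 270 = 1155 + 270 = 1425$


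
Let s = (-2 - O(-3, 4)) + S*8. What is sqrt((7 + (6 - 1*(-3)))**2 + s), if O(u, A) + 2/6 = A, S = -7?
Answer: sqrt(1749)/3 ≈ 13.940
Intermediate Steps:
O(u, A) = -1/3 + A
s = -185/3 (s = (-2 - (-1/3 + 4)) - 7*8 = (-2 - 1*11/3) - 56 = (-2 - 11/3) - 56 = -17/3 - 56 = -185/3 ≈ -61.667)
sqrt((7 + (6 - 1*(-3)))**2 + s) = sqrt((7 + (6 - 1*(-3)))**2 - 185/3) = sqrt((7 + (6 + 3))**2 - 185/3) = sqrt((7 + 9)**2 - 185/3) = sqrt(16**2 - 185/3) = sqrt(256 - 185/3) = sqrt(583/3) = sqrt(1749)/3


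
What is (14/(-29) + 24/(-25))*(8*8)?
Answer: -66944/725 ≈ -92.337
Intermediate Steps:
(14/(-29) + 24/(-25))*(8*8) = (14*(-1/29) + 24*(-1/25))*64 = (-14/29 - 24/25)*64 = -1046/725*64 = -66944/725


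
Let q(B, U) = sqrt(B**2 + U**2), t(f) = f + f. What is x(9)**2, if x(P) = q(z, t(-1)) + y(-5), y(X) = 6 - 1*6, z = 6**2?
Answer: 1300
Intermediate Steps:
z = 36
y(X) = 0 (y(X) = 6 - 6 = 0)
t(f) = 2*f
x(P) = 10*sqrt(13) (x(P) = sqrt(36**2 + (2*(-1))**2) + 0 = sqrt(1296 + (-2)**2) + 0 = sqrt(1296 + 4) + 0 = sqrt(1300) + 0 = 10*sqrt(13) + 0 = 10*sqrt(13))
x(9)**2 = (10*sqrt(13))**2 = 1300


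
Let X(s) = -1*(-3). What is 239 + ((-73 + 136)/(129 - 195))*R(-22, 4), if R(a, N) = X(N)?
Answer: 5195/22 ≈ 236.14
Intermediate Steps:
X(s) = 3
R(a, N) = 3
239 + ((-73 + 136)/(129 - 195))*R(-22, 4) = 239 + ((-73 + 136)/(129 - 195))*3 = 239 + (63/(-66))*3 = 239 + (63*(-1/66))*3 = 239 - 21/22*3 = 239 - 63/22 = 5195/22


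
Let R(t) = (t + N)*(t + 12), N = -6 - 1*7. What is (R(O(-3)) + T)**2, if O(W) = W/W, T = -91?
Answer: 61009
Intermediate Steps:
O(W) = 1
N = -13 (N = -6 - 7 = -13)
R(t) = (-13 + t)*(12 + t) (R(t) = (t - 13)*(t + 12) = (-13 + t)*(12 + t))
(R(O(-3)) + T)**2 = ((-156 + 1**2 - 1*1) - 91)**2 = ((-156 + 1 - 1) - 91)**2 = (-156 - 91)**2 = (-247)**2 = 61009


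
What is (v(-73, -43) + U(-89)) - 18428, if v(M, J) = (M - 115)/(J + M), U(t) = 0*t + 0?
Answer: -534365/29 ≈ -18426.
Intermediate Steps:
U(t) = 0 (U(t) = 0 + 0 = 0)
v(M, J) = (-115 + M)/(J + M)
(v(-73, -43) + U(-89)) - 18428 = ((-115 - 73)/(-43 - 73) + 0) - 18428 = (-188/(-116) + 0) - 18428 = (-1/116*(-188) + 0) - 18428 = (47/29 + 0) - 18428 = 47/29 - 18428 = -534365/29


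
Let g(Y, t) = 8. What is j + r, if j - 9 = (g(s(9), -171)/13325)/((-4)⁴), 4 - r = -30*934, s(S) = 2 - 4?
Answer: 11953271201/426400 ≈ 28033.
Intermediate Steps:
s(S) = -2
r = 28024 (r = 4 - (-30)*934 = 4 - 1*(-28020) = 4 + 28020 = 28024)
j = 3837601/426400 (j = 9 + (8/13325)/((-4)⁴) = 9 + (8*(1/13325))/256 = 9 + (8/13325)*(1/256) = 9 + 1/426400 = 3837601/426400 ≈ 9.0000)
j + r = 3837601/426400 + 28024 = 11953271201/426400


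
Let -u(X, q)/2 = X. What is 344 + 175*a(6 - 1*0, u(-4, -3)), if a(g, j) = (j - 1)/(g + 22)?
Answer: 1551/4 ≈ 387.75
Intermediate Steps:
u(X, q) = -2*X
a(g, j) = (-1 + j)/(22 + g)
344 + 175*a(6 - 1*0, u(-4, -3)) = 344 + 175*((-1 - 2*(-4))/(22 + (6 - 1*0))) = 344 + 175*((-1 + 8)/(22 + (6 + 0))) = 344 + 175*(7/(22 + 6)) = 344 + 175*(7/28) = 344 + 175*((1/28)*7) = 344 + 175*(1/4) = 344 + 175/4 = 1551/4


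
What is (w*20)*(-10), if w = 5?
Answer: -1000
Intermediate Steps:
(w*20)*(-10) = (5*20)*(-10) = 100*(-10) = -1000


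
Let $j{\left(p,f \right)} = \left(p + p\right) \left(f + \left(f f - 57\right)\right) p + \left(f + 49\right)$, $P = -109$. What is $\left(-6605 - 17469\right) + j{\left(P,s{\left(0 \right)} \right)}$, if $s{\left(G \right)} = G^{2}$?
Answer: $-1378459$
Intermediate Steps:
$j{\left(p,f \right)} = 49 + f + 2 p^{2} \left(-57 + f + f^{2}\right)$ ($j{\left(p,f \right)} = 2 p \left(f + \left(f^{2} - 57\right)\right) p + \left(49 + f\right) = 2 p \left(f + \left(-57 + f^{2}\right)\right) p + \left(49 + f\right) = 2 p \left(-57 + f + f^{2}\right) p + \left(49 + f\right) = 2 p^{2} \left(-57 + f + f^{2}\right) + \left(49 + f\right) = 49 + f + 2 p^{2} \left(-57 + f + f^{2}\right)$)
$\left(-6605 - 17469\right) + j{\left(P,s{\left(0 \right)} \right)} = \left(-6605 - 17469\right) + \left(49 + 0^{2} - 114 \left(-109\right)^{2} + 2 \cdot 0^{2} \left(-109\right)^{2} + 2 \left(0^{2}\right)^{2} \left(-109\right)^{2}\right) = -24074 + \left(49 + 0 - 1354434 + 2 \cdot 0 \cdot 11881 + 2 \cdot 0^{2} \cdot 11881\right) = -24074 + \left(49 + 0 - 1354434 + 0 + 2 \cdot 0 \cdot 11881\right) = -24074 + \left(49 + 0 - 1354434 + 0 + 0\right) = -24074 - 1354385 = -1378459$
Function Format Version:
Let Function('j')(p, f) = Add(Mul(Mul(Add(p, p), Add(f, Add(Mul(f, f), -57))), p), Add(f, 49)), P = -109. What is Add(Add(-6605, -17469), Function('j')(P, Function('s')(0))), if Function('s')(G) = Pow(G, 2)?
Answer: -1378459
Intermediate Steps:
Function('j')(p, f) = Add(49, f, Mul(2, Pow(p, 2), Add(-57, f, Pow(f, 2)))) (Function('j')(p, f) = Add(Mul(Mul(Mul(2, p), Add(f, Add(Pow(f, 2), -57))), p), Add(49, f)) = Add(Mul(Mul(Mul(2, p), Add(f, Add(-57, Pow(f, 2)))), p), Add(49, f)) = Add(Mul(Mul(Mul(2, p), Add(-57, f, Pow(f, 2))), p), Add(49, f)) = Add(Mul(Mul(2, p, Add(-57, f, Pow(f, 2))), p), Add(49, f)) = Add(Mul(2, Pow(p, 2), Add(-57, f, Pow(f, 2))), Add(49, f)) = Add(49, f, Mul(2, Pow(p, 2), Add(-57, f, Pow(f, 2)))))
Add(Add(-6605, -17469), Function('j')(P, Function('s')(0))) = Add(Add(-6605, -17469), Add(49, Pow(0, 2), Mul(-114, Pow(-109, 2)), Mul(2, Pow(0, 2), Pow(-109, 2)), Mul(2, Pow(Pow(0, 2), 2), Pow(-109, 2)))) = Add(-24074, Add(49, 0, Mul(-114, 11881), Mul(2, 0, 11881), Mul(2, Pow(0, 2), 11881))) = Add(-24074, Add(49, 0, -1354434, 0, Mul(2, 0, 11881))) = Add(-24074, Add(49, 0, -1354434, 0, 0)) = Add(-24074, -1354385) = -1378459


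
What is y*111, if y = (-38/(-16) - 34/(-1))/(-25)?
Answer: -32301/200 ≈ -161.50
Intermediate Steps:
y = -291/200 (y = (-38*(-1/16) - 34*(-1))*(-1/25) = (19/8 + 34)*(-1/25) = (291/8)*(-1/25) = -291/200 ≈ -1.4550)
y*111 = -291/200*111 = -32301/200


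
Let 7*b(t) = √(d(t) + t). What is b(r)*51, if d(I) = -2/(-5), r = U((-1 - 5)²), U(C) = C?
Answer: 51*√910/35 ≈ 43.956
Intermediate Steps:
r = 36 (r = (-1 - 5)² = (-6)² = 36)
d(I) = ⅖ (d(I) = -2*(-⅕) = ⅖)
b(t) = √(⅖ + t)/7
b(r)*51 = (√(10 + 25*36)/35)*51 = (√(10 + 900)/35)*51 = (√910/35)*51 = 51*√910/35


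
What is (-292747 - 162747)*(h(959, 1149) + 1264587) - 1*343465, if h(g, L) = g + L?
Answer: -576972315795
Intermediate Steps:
h(g, L) = L + g
(-292747 - 162747)*(h(959, 1149) + 1264587) - 1*343465 = (-292747 - 162747)*((1149 + 959) + 1264587) - 1*343465 = -455494*(2108 + 1264587) - 343465 = -455494*1266695 - 343465 = -576971972330 - 343465 = -576972315795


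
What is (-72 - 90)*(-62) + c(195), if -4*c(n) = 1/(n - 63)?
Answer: 5303231/528 ≈ 10044.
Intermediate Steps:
c(n) = -1/(4*(-63 + n)) (c(n) = -1/(4*(n - 63)) = -1/(4*(-63 + n)))
(-72 - 90)*(-62) + c(195) = (-72 - 90)*(-62) - 1/(-252 + 4*195) = -162*(-62) - 1/(-252 + 780) = 10044 - 1/528 = 5303231/528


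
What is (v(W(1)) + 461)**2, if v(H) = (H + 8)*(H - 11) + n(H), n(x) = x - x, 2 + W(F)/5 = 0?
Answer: 253009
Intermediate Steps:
W(F) = -10 (W(F) = -10 + 5*0 = -10 + 0 = -10)
n(x) = 0
v(H) = (-11 + H)*(8 + H) (v(H) = (H + 8)*(H - 11) + 0 = (8 + H)*(-11 + H) + 0 = (-11 + H)*(8 + H) + 0 = (-11 + H)*(8 + H))
(v(W(1)) + 461)**2 = ((-88 + (-10)**2 - 3*(-10)) + 461)**2 = ((-88 + 100 + 30) + 461)**2 = (42 + 461)**2 = 503**2 = 253009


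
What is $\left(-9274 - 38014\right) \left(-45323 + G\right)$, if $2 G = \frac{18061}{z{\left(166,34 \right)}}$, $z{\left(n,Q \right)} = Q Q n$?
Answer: $\frac{102819402308805}{47974} \approx 2.1432 \cdot 10^{9}$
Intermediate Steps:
$z{\left(n,Q \right)} = n Q^{2}$ ($z{\left(n,Q \right)} = Q^{2} n = n Q^{2}$)
$G = \frac{18061}{383792}$ ($G = \frac{18061 \frac{1}{166 \cdot 34^{2}}}{2} = \frac{18061 \frac{1}{166 \cdot 1156}}{2} = \frac{18061 \cdot \frac{1}{191896}}{2} = \frac{1}{2} \cdot \frac{18061}{191896} = \frac{18061}{383792} \approx 0.047059$)
$\left(-9274 - 38014\right) \left(-45323 + G\right) = \left(-9274 - 38014\right) \left(-45323 + \frac{18061}{383792}\right) = \left(-9274 - 38014\right) \left(- \frac{17394586755}{383792}\right) = \left(-47288\right) \left(- \frac{17394586755}{383792}\right) = \frac{102819402308805}{47974}$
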